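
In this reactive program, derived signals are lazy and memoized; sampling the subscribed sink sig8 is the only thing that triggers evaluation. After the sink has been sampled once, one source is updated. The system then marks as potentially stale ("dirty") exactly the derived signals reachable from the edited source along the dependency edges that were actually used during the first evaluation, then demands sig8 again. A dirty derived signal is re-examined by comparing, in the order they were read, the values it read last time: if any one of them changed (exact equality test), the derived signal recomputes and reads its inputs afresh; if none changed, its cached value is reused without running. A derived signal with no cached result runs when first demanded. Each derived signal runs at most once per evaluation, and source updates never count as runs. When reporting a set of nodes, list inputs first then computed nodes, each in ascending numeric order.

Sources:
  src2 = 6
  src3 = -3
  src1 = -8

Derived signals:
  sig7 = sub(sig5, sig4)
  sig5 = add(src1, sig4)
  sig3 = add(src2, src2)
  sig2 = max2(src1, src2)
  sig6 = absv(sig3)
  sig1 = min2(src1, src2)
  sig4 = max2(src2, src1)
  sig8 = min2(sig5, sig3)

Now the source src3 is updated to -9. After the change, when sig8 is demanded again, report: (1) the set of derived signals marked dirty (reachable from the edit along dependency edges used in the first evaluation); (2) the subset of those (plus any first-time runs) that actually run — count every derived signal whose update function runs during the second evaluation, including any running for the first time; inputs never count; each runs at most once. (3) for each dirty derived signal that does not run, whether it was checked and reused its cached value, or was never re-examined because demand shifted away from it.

First demand of the output computes:
  sig3 = add(6, 6) = 12
  sig4 = max2(6, -8) = 6
  sig5 = add(-8, 6) = -2
  sig8 = min2(-2, 12) = -2

After the edit, cleaning proceeds:
  no node depends on src3 at all; the second demand re-runs nothing.

Note the shortcut — nothing in the graph depends on src3 at all, so no recomputation happens.

The edit dirties: none.
0 derived signals run: none.
No dirty derived signal escaped a run.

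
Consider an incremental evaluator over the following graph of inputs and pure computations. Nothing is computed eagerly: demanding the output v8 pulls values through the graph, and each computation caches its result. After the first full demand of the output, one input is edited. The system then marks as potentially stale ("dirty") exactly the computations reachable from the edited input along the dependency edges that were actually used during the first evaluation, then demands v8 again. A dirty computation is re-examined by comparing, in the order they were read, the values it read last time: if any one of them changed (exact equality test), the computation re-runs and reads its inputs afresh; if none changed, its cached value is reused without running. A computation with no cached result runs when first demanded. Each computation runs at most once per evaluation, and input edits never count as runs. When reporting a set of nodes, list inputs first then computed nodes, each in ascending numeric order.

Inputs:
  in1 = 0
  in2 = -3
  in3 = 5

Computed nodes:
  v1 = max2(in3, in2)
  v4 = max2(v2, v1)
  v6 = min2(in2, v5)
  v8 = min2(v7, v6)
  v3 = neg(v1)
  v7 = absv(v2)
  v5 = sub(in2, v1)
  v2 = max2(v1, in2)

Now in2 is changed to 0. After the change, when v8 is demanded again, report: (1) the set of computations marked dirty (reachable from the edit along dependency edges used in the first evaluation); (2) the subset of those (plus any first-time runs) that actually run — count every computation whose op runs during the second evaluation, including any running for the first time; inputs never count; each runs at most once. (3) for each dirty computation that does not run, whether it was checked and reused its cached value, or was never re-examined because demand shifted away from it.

Dirty set: v1, v2, v5, v6, v7, v8.
Run set: v1, v2, v5, v6, v8 (5 run).
Re-examined without running (cache reused): v7.
The important point: at v7 every value read last time is unchanged, so the dirty flag clears without a run.

Initial pass — values computed on the first demand:
  v1 = max2(5, -3) = 5
  v2 = max2(5, -3) = 5
  v5 = sub(-3, 5) = -8
  v6 = min2(-3, -8) = -8
  v7 = absv(5) = 5
  v8 = min2(5, -8) = -8

Second demand — change propagation:
  v1: re-runs because in2 -3->0; new result 5 (unchanged).
  v2: re-runs because in2 -3->0; new result 5 (unchanged).
  v5: re-runs because in2 -3->0; new result -5.
  v6: re-runs because in2 -3->0; v5 -8->-5; new result -5.
  v7: re-examined; everything it read last time is the same (v2 unchanged) — cache 5 kept, no run.
  v8: re-runs because v6 -8->-5; new result -5.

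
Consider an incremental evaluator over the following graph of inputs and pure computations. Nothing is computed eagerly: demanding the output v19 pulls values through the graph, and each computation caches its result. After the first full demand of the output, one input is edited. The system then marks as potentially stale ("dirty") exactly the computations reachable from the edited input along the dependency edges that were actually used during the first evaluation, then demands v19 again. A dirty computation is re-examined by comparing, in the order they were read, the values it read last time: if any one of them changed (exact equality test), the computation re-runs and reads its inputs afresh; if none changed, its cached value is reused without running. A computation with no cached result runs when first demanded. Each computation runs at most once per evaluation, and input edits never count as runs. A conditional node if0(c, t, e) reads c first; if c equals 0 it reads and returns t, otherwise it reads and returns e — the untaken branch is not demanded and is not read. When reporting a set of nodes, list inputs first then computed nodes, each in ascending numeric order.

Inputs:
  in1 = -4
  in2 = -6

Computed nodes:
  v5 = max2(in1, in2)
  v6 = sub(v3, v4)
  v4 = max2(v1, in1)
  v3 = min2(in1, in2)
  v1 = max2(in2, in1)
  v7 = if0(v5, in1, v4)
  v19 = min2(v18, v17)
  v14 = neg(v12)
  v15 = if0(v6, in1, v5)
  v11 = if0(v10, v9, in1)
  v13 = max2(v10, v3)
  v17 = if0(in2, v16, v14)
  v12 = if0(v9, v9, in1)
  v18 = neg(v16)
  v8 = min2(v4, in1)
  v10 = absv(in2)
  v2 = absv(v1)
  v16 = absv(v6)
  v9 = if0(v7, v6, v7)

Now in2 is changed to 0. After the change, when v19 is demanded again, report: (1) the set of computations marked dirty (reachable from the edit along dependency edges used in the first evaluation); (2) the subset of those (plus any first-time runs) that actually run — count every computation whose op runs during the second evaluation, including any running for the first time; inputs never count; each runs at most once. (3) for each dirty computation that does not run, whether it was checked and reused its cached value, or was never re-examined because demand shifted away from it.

Initial pass — values computed on the first demand:
  v1 = max2(-6, -4) = -4
  v3 = min2(-4, -6) = -6
  v4 = max2(-4, -4) = -4
  v5 = max2(-4, -6) = -4
  v6 = sub(-6, -4) = -2
  v7 = if0(v5=-4 -> else branch v4) = -4
  v9 = if0(v7=-4 -> else branch v7) = -4
  v12 = if0(v9=-4 -> else branch in1) = -4
  v14 = neg(-4) = 4
  v16 = absv(-2) = 2
  v17 = if0(in2=-6 -> else branch v14) = 4
  v18 = neg(2) = -2
  v19 = min2(-2, 4) = -2

Second demand — change propagation:
  v1: re-runs because in2 -6->0; new result 0.
  v3: re-runs because in2 -6->0; new result -4.
  v4: re-runs because v1 -4->0; new result 0.
  v5: dirty yet unreached — the second evaluation never asks for it.
  v6: re-runs because v3 -6->-4; v4 -4->0; new result -4.
  v7: dirty yet unreached — the second evaluation never asks for it.
  v9: dirty yet unreached — the second evaluation never asks for it.
  v12: dirty yet unreached — the second evaluation never asks for it.
  v14: dirty yet unreached — the second evaluation never asks for it.
  v16: re-runs because v6 -2->-4; new result 4.
  v17: re-runs because in2 -6->0; new result 4 (unchanged).
  v18: re-runs because v16 2->4; new result -4.
  v19: re-runs because v18 -2->-4; new result -4.

The important point: the flipped condition redirects demand; v5, v7, v9, v12, v14 are left stale, never re-checked.

Dirty set: v1, v3, v4, v5, v6, v7, v9, v12, v14, v16, v17, v18, v19.
Run set: v1, v3, v4, v6, v16, v17, v18, v19 (8 run).
Left stale — demand moved off them: v5, v7, v9, v12, v14.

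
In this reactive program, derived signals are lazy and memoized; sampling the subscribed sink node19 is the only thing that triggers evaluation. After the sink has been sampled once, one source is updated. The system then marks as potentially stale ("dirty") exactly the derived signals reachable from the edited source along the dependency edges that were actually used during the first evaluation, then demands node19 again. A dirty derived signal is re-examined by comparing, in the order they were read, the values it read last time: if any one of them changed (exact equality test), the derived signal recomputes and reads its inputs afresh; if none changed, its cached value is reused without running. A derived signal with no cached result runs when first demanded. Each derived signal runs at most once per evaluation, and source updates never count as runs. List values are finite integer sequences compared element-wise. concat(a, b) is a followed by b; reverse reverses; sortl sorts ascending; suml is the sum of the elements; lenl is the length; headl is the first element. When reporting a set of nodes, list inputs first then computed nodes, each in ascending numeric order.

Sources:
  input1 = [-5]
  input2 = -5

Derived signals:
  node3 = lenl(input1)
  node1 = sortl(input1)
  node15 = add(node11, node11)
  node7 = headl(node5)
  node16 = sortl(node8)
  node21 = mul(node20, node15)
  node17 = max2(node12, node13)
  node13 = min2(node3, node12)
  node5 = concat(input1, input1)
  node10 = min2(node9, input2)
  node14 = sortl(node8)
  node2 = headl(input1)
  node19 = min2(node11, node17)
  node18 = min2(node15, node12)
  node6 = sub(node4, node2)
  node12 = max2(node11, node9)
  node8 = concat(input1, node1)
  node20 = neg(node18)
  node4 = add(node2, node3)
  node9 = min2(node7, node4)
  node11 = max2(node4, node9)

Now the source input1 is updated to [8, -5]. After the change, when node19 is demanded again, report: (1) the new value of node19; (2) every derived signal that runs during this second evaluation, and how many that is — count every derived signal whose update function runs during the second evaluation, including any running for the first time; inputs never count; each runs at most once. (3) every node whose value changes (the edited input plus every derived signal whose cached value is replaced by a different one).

First demand of the output computes:
  node2 = headl([-5]) = -5
  node3 = lenl([-5]) = 1
  node4 = add(-5, 1) = -4
  node5 = concat([-5], [-5]) = [-5, -5]
  node7 = headl([-5, -5]) = -5
  node9 = min2(-5, -4) = -5
  node11 = max2(-4, -5) = -4
  node12 = max2(-4, -5) = -4
  node13 = min2(1, -4) = -4
  node17 = max2(-4, -4) = -4
  node19 = min2(-4, -4) = -4

After the edit, cleaning proceeds:
  node2: a read changed (input1 [-5]->[8, -5]) — executes, giving 8.
  node3: a read changed (input1 [-5]->[8, -5]) — executes, giving 2.
  node4: a read changed (node2 -5->8; node3 1->2) — executes, giving 10.
  node5: a read changed (input1 [-5]->[8, -5]; input1 [-5]->[8, -5]) — executes, giving [8, -5, 8, -5].
  node7: a read changed (node5 [-5, -5]->[8, -5, 8, -5]) — executes, giving 8.
  node9: a read changed (node7 -5->8; node4 -4->10) — executes, giving 8.
  node11: a read changed (node4 -4->10; node9 -5->8) — executes, giving 10.
  node12: a read changed (node11 -4->10; node9 -5->8) — executes, giving 10.
  node13: a read changed (node3 1->2; node12 -4->10) — executes, giving 2.
  node17: a read changed (node12 -4->10; node13 -4->2) — executes, giving 10.
  node19: a read changed (node11 -4->10; node17 -4->10) — executes, giving 10.

Demanding node19 again yields 10.
11 derived signals run: node2, node3, node4, node5, node7, node9, node11, node12, node13, node17, node19.
The nodes whose values change: input1, node2, node3, node4, node5, node7, node9, node11, node12, node13, node17, node19.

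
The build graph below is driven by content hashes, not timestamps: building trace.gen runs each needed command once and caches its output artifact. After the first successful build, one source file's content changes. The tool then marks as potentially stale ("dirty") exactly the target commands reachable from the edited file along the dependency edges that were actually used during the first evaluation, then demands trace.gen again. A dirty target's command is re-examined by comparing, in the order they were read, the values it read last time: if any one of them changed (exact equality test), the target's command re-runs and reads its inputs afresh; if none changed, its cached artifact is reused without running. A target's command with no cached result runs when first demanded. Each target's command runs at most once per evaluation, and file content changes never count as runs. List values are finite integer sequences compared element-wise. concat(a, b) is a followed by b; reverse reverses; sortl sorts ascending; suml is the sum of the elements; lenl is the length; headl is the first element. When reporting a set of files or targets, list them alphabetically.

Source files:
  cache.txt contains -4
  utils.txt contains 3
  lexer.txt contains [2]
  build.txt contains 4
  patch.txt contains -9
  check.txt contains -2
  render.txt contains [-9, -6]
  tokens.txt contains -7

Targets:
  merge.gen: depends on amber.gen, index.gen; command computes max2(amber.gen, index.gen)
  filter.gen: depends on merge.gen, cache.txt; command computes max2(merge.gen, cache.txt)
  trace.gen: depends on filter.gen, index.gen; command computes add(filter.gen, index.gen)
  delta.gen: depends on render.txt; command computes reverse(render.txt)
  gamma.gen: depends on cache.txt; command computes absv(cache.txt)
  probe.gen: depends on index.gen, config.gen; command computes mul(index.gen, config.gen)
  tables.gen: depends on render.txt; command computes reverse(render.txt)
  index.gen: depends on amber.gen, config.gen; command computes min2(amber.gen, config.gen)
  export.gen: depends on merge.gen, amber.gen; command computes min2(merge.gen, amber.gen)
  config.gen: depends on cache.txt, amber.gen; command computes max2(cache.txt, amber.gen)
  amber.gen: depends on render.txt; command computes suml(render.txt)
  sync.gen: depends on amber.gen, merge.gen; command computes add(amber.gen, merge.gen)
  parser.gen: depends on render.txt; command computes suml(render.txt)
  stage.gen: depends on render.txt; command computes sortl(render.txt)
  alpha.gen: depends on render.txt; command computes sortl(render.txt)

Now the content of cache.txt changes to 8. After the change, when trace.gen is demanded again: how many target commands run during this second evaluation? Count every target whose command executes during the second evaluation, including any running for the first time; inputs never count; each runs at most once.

Run set: config.gen, filter.gen, index.gen, trace.gen (4 run).
The important point: at merge.gen every value read last time is unchanged, so the dirty flag clears without a run.

Initial pass — values computed on the first demand:
  amber.gen = suml([-9, -6]) = -15
  config.gen = max2(-4, -15) = -4
  index.gen = min2(-15, -4) = -15
  merge.gen = max2(-15, -15) = -15
  filter.gen = max2(-15, -4) = -4
  trace.gen = add(-4, -15) = -19

Second demand — change propagation:
  config.gen: re-runs because cache.txt -4->8; new result 8.
  index.gen: re-runs because config.gen -4->8; new result -15 (unchanged).
  merge.gen: re-examined; everything it read last time is the same (amber.gen unchanged, index.gen unchanged) — cache -15 kept, no run.
  filter.gen: re-runs because cache.txt -4->8; new result 8.
  trace.gen: re-runs because filter.gen -4->8; new result -7.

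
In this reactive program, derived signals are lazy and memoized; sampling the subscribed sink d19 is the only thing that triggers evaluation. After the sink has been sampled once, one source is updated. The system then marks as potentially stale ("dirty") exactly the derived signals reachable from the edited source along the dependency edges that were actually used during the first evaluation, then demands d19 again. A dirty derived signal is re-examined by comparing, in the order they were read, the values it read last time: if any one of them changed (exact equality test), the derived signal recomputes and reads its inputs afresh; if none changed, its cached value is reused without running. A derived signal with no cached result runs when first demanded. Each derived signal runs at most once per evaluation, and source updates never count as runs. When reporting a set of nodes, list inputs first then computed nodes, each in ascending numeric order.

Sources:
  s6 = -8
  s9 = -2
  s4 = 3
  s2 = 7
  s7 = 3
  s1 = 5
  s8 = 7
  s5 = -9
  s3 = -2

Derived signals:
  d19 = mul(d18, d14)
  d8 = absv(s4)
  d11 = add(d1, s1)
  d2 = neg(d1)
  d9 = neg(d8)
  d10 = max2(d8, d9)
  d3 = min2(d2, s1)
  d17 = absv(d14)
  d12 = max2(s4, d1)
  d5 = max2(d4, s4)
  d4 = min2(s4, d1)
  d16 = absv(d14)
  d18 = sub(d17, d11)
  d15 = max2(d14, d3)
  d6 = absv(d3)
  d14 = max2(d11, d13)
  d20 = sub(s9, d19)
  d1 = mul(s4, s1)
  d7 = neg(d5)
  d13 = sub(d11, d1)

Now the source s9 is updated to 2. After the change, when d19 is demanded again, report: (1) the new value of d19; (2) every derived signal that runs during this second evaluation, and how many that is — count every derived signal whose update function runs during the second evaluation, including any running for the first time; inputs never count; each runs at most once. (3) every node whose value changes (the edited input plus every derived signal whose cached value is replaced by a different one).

Demanding d19 again yields 0.
0 derived signals run: none.
The nodes whose values change: s9.
Note the shortcut — s9 feeds only undemanded nodes, so no recomputation happens.

First demand of the output computes:
  d1 = mul(3, 5) = 15
  d11 = add(15, 5) = 20
  d13 = sub(20, 15) = 5
  d14 = max2(20, 5) = 20
  d17 = absv(20) = 20
  d18 = sub(20, 20) = 0
  d19 = mul(0, 20) = 0

After the edit, cleaning proceeds:
  s9 only reaches undemanded nodes; the second demand re-runs nothing.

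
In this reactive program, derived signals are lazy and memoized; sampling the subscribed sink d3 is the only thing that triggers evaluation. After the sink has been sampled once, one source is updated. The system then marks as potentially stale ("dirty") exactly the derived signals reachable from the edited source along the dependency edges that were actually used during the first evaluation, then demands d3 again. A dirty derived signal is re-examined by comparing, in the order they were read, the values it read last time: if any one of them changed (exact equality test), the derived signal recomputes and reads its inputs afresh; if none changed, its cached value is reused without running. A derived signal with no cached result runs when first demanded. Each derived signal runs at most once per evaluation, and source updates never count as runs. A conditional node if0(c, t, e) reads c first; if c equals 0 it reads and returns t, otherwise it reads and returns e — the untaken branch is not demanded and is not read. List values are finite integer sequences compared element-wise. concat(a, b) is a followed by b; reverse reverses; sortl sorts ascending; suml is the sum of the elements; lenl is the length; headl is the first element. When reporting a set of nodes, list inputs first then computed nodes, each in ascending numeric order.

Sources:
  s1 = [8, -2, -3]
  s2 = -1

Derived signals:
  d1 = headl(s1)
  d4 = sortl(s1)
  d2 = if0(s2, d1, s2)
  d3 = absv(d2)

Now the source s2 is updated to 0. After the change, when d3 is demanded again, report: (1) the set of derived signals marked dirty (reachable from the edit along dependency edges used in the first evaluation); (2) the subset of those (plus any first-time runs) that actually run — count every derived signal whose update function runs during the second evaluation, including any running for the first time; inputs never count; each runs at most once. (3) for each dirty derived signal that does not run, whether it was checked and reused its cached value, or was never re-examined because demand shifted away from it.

First demand of the output computes:
  d2 = if0(s2=-1 -> else branch s2) = -1
  d3 = absv(-1) = 1

After the edit, cleaning proceeds:
  d1: had never run; runs now, result 8.
  d2: a read changed (s2 -1->0; s2 -1->0) — executes, giving 8.
  d3: a read changed (d2 -1->8) — executes, giving 8.

Note the branch switch — d1 had no cache and runs now for the first time.

The edit dirties: d2, d3.
3 derived signals run: d1, d2, d3.
No dirty derived signal escaped a run.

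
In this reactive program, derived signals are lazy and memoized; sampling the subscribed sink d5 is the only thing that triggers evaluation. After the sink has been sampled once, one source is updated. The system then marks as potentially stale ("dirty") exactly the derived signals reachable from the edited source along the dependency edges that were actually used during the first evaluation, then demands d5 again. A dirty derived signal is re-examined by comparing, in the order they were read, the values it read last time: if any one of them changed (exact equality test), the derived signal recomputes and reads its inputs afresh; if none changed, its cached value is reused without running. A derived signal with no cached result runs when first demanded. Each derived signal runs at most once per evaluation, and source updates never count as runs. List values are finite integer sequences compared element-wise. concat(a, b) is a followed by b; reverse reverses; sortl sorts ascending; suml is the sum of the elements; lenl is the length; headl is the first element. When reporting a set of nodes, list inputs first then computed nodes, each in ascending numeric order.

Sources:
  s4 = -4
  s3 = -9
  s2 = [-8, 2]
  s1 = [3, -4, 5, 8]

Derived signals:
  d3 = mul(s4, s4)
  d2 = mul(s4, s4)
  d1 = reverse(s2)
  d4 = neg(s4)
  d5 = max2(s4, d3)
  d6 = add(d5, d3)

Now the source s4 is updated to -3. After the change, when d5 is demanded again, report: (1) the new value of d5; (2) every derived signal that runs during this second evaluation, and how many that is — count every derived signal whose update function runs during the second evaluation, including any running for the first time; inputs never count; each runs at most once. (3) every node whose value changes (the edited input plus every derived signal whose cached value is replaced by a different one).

Demanding d5 again yields 9.
2 derived signals run: d3, d5.
The nodes whose values change: s4, d3, d5.

First demand of the output computes:
  d3 = mul(-4, -4) = 16
  d5 = max2(-4, 16) = 16

After the edit, cleaning proceeds:
  d3: a read changed (s4 -4->-3; s4 -4->-3) — executes, giving 9.
  d5: a read changed (s4 -4->-3; d3 16->9) — executes, giving 9.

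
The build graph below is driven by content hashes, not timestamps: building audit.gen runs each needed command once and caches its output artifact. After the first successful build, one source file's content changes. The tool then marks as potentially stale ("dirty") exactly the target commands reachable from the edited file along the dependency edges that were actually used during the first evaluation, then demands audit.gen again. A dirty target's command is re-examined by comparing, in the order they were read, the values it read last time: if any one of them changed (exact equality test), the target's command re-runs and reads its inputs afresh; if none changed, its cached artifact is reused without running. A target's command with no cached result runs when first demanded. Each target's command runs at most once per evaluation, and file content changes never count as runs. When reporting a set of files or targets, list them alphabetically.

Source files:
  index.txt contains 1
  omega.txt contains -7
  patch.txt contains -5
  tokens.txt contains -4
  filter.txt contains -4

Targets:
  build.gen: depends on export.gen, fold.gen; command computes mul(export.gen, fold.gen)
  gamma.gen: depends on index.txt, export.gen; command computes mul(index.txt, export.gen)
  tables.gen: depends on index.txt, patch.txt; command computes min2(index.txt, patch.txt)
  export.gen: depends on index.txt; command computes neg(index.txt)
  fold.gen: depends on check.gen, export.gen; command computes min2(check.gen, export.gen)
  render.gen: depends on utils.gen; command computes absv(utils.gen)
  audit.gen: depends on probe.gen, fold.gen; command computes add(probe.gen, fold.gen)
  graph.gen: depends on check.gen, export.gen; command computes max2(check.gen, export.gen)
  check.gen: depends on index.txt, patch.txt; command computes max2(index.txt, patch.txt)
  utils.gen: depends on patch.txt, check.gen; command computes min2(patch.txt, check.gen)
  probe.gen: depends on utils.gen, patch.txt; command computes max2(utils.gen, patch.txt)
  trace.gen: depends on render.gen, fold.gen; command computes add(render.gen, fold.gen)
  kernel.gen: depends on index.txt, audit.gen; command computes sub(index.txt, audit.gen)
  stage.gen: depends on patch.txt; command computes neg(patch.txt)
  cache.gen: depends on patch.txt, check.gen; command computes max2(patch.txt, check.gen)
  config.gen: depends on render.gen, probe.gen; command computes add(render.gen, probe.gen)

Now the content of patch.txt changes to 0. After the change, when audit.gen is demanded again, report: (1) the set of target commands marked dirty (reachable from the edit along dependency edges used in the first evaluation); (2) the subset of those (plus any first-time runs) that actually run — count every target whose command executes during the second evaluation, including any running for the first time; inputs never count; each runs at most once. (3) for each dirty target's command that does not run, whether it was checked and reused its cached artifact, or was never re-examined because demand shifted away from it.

Initial pass — values computed on the first demand:
  check.gen = max2(1, -5) = 1
  export.gen = neg(1) = -1
  fold.gen = min2(1, -1) = -1
  utils.gen = min2(-5, 1) = -5
  probe.gen = max2(-5, -5) = -5
  audit.gen = add(-5, -1) = -6

Second demand — change propagation:
  check.gen: re-runs because patch.txt -5->0; new result 1 (unchanged).
  fold.gen: re-examined; everything it read last time is the same (check.gen unchanged, export.gen unchanged) — cache -1 kept, no run.
  utils.gen: re-runs because patch.txt -5->0; new result 0.
  probe.gen: re-runs because utils.gen -5->0; patch.txt -5->0; new result 0.
  audit.gen: re-runs because probe.gen -5->0; new result -1.

The important point: at fold.gen every value read last time is unchanged, so the dirty flag clears without a run.

Dirty set: audit.gen, check.gen, fold.gen, probe.gen, utils.gen.
Run set: audit.gen, check.gen, probe.gen, utils.gen (4 run).
Re-examined without running (cache reused): fold.gen.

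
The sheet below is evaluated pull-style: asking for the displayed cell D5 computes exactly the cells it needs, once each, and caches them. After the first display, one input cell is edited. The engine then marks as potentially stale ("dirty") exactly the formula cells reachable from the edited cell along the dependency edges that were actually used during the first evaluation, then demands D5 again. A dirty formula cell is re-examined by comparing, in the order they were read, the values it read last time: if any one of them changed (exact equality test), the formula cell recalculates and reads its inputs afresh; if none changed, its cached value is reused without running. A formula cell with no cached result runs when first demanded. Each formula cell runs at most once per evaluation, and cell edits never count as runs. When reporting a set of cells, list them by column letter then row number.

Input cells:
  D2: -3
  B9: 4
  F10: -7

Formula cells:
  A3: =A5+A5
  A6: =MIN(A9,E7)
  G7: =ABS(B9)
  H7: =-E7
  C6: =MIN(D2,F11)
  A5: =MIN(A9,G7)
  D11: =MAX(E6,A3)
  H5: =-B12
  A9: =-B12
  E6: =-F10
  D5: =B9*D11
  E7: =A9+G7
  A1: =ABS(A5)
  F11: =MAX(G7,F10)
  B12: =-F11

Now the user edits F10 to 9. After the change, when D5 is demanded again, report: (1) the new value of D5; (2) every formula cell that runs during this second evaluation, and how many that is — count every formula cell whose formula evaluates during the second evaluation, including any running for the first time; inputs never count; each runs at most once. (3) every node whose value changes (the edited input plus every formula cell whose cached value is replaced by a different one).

Demanding D5 again yields 32.
6 formula cells run: A5, A9, B12, D11, E6, F11.
The nodes whose values change: A9, B12, E6, F10, F11.
Note where the cutoff bites: A3 is checked, finds nothing changed, and keeps its cache.

First demand of the output computes:
  E6 = -(-7) = 7
  G7 = ABS(4) = 4
  F11 = MAX(4, -7) = 4
  B12 = -(4) = -4
  A9 = -(-4) = 4
  A5 = MIN(4, 4) = 4
  A3 = 4 + 4 = 8
  D11 = MAX(7, 8) = 8
  D5 = 4 * 8 = 32

After the edit, cleaning proceeds:
  E6: a read changed (F10 -7->9) — executes, giving -9.
  F11: a read changed (F10 -7->9) — executes, giving 9.
  B12: a read changed (F11 4->9) — executes, giving -9.
  A9: a read changed (B12 -4->-9) — executes, giving 9.
  A5: a read changed (A9 4->9) — executes, giving 4 — identical to its old value.
  A3: dirty, but its reads are unchanged (A5 unchanged, A5 unchanged); cached 8 stands.
  D11: a read changed (E6 7->-9) — executes, giving 8 — identical to its old value.
  D5: dirty, but its reads are unchanged (B9 unchanged, D11 unchanged); cached 32 stands.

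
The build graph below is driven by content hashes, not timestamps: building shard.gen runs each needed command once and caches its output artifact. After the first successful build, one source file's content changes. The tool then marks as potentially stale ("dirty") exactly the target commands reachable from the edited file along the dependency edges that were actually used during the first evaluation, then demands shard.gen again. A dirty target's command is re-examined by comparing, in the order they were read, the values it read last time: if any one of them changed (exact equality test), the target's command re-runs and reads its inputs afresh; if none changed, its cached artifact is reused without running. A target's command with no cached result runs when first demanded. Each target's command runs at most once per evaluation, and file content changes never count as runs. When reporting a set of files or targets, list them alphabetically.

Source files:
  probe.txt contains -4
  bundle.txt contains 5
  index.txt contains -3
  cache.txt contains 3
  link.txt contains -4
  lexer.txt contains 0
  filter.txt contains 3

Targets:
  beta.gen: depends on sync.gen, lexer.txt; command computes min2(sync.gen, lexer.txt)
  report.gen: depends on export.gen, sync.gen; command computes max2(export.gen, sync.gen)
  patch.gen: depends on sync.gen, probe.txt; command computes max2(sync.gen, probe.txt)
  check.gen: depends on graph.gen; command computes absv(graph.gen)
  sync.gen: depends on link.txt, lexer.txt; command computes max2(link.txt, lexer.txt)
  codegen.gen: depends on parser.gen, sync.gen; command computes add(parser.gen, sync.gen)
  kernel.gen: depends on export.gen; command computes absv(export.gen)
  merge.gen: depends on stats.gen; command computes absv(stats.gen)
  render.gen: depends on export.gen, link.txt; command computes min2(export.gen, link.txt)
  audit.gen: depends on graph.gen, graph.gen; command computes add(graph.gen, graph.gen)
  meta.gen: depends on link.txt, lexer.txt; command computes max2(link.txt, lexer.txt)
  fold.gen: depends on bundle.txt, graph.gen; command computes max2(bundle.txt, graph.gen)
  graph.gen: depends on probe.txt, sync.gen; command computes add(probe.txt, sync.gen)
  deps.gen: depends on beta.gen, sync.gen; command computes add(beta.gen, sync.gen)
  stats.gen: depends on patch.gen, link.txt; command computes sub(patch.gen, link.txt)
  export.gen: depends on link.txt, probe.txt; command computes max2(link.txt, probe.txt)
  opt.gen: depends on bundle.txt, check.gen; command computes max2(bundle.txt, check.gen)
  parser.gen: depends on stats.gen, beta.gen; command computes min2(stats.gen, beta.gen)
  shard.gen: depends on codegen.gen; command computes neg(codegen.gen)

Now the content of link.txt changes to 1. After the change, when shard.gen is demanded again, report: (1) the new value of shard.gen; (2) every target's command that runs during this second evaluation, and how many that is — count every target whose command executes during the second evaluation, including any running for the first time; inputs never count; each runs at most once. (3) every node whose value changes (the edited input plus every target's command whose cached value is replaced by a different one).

Initial pass — values computed on the first demand:
  sync.gen = max2(-4, 0) = 0
  beta.gen = min2(0, 0) = 0
  patch.gen = max2(0, -4) = 0
  stats.gen = sub(0, -4) = 4
  parser.gen = min2(4, 0) = 0
  codegen.gen = add(0, 0) = 0
  shard.gen = neg(0) = 0

Second demand — change propagation:
  sync.gen: re-runs because link.txt -4->1; new result 1.
  beta.gen: re-runs because sync.gen 0->1; new result 0 (unchanged).
  patch.gen: re-runs because sync.gen 0->1; new result 1.
  stats.gen: re-runs because patch.gen 0->1; link.txt -4->1; new result 0.
  parser.gen: re-runs because stats.gen 4->0; new result 0 (unchanged).
  codegen.gen: re-runs because sync.gen 0->1; new result 1.
  shard.gen: re-runs because codegen.gen 0->1; new result -1.

shard.gen now evaluates to -1.
Run set: beta.gen, codegen.gen, parser.gen, patch.gen, shard.gen, stats.gen, sync.gen (7 run).
Changed values: codegen.gen, link.txt, patch.gen, shard.gen, stats.gen, sync.gen.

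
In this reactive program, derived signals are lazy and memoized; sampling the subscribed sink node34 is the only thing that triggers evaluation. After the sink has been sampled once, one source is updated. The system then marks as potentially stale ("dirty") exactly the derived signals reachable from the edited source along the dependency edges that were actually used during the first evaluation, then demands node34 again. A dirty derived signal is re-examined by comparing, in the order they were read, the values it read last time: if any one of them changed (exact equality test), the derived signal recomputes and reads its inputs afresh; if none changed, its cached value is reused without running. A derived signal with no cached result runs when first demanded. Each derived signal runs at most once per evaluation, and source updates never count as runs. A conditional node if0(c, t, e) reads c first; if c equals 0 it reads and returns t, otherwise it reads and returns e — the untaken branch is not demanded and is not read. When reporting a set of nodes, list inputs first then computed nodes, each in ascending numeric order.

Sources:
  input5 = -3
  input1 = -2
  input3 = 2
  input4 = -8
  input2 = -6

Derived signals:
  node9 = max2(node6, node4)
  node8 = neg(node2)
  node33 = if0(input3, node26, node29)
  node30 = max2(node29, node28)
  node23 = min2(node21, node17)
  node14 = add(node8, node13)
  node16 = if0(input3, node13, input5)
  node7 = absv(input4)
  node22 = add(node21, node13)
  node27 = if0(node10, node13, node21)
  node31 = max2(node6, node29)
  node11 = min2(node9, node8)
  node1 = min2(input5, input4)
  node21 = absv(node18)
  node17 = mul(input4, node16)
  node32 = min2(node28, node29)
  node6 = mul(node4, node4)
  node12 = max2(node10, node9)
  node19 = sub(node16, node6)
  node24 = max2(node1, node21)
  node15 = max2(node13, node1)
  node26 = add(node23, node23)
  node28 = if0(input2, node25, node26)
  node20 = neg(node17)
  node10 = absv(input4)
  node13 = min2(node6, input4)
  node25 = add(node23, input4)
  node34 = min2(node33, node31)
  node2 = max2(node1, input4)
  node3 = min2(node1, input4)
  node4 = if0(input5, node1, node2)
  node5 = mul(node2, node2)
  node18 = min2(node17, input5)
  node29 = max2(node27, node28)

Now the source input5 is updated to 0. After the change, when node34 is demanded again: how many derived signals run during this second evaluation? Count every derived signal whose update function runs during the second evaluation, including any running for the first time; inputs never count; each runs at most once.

14 derived signals run: node1, node4, node16, node17, node18, node21, node23, node26, node27, node28, node29, node31, node33, node34.
Note the branch switch — demand abandons node2, which is never re-examined.

First demand of the output computes:
  node1 = min2(-3, -8) = -8
  node2 = max2(-8, -8) = -8
  node4 = if0(input5=-3 -> else branch node2) = -8
  node6 = mul(-8, -8) = 64
  node10 = absv(-8) = 8
  node16 = if0(input3=2 -> else branch input5) = -3
  node17 = mul(-8, -3) = 24
  node18 = min2(24, -3) = -3
  node21 = absv(-3) = 3
  node23 = min2(3, 24) = 3
  node26 = add(3, 3) = 6
  node27 = if0(node10=8 -> else branch node21) = 3
  node28 = if0(input2=-6 -> else branch node26) = 6
  node29 = max2(3, 6) = 6
  node31 = max2(64, 6) = 64
  node33 = if0(input3=2 -> else branch node29) = 6
  node34 = min2(6, 64) = 6

After the edit, cleaning proceeds:
  node1: a read changed (input5 -3->0) — executes, giving -8 — identical to its old value.
  node2: stays stale; no demand reaches it after the flip.
  node4: a read changed (input5 -3->0) — executes, giving -8 — identical to its old value.
  node6: dirty, but its reads are unchanged (node4 unchanged, node4 unchanged); cached 64 stands.
  node16: a read changed (input5 -3->0) — executes, giving 0.
  node17: a read changed (node16 -3->0) — executes, giving 0.
  node18: a read changed (node17 24->0; input5 -3->0) — executes, giving 0.
  node21: a read changed (node18 -3->0) — executes, giving 0.
  node23: a read changed (node21 3->0; node17 24->0) — executes, giving 0.
  node26: a read changed (node23 3->0; node23 3->0) — executes, giving 0.
  node27: a read changed (node21 3->0) — executes, giving 0.
  node28: a read changed (node26 6->0) — executes, giving 0.
  node29: a read changed (node27 3->0; node28 6->0) — executes, giving 0.
  node31: a read changed (node29 6->0) — executes, giving 64 — identical to its old value.
  node33: a read changed (node29 6->0) — executes, giving 0.
  node34: a read changed (node33 6->0) — executes, giving 0.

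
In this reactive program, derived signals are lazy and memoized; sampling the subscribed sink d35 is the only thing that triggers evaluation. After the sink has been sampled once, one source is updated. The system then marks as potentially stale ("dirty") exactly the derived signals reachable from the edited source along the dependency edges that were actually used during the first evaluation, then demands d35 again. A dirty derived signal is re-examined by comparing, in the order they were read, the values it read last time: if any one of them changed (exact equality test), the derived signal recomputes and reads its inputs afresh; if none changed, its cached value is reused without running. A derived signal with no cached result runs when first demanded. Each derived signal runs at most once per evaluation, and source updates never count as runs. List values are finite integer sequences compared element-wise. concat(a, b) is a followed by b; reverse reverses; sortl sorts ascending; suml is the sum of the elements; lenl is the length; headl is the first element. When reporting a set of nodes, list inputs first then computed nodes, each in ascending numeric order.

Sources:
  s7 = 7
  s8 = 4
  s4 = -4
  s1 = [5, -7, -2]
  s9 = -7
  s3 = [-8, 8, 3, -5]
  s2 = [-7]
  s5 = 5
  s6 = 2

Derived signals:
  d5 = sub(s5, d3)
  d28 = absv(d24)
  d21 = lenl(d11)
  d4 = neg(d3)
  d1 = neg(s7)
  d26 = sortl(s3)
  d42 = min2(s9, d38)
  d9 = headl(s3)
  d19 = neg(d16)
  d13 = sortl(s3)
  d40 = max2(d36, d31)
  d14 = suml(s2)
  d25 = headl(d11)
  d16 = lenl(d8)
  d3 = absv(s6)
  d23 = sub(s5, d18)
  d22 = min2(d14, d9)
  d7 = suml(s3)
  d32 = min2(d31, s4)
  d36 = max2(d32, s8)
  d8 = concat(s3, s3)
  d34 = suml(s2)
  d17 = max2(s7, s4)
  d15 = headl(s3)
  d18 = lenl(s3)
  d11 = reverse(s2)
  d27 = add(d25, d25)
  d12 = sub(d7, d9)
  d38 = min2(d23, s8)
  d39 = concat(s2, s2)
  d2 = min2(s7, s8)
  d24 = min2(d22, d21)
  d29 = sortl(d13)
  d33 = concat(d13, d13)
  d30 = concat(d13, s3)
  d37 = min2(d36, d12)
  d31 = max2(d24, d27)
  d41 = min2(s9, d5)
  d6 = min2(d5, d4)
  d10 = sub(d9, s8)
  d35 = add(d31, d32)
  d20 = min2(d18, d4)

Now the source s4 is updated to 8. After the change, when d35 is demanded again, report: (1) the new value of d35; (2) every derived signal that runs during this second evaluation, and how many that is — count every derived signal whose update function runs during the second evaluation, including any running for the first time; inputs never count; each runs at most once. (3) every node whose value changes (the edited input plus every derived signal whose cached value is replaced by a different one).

First demand of the output computes:
  d9 = headl([-8, 8, 3, -5]) = -8
  d11 = reverse([-7]) = [-7]
  d14 = suml([-7]) = -7
  d21 = lenl([-7]) = 1
  d22 = min2(-7, -8) = -8
  d24 = min2(-8, 1) = -8
  d25 = headl([-7]) = -7
  d27 = add(-7, -7) = -14
  d31 = max2(-8, -14) = -8
  d32 = min2(-8, -4) = -8
  d35 = add(-8, -8) = -16

After the edit, cleaning proceeds:
  d32: a read changed (s4 -4->8) — executes, giving -8 — identical to its old value.
  d35: dirty, but its reads are unchanged (d31 unchanged, d32 unchanged); cached -16 stands.

Note the absorption at d32: it re-runs yet its value is the same, leaving the output's value untouched.

Demanding d35 again yields -16.
1 derived signals run: d32.
The nodes whose values change: s4.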